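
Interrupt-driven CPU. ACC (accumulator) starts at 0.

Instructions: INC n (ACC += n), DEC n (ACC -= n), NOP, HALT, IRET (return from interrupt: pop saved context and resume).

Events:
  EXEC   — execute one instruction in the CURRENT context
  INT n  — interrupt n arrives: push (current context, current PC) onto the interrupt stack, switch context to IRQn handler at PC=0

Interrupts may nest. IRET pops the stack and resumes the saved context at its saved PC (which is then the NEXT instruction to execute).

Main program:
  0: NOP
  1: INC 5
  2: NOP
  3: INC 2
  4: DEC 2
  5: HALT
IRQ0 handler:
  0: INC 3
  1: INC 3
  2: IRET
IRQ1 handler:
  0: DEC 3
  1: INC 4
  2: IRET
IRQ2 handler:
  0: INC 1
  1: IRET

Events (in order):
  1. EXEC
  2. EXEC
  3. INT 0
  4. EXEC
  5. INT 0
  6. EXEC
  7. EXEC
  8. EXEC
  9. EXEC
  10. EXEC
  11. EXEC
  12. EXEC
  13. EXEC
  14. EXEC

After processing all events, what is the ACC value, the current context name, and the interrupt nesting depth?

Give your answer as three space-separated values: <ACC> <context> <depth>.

Answer: 17 MAIN 0

Derivation:
Event 1 (EXEC): [MAIN] PC=0: NOP
Event 2 (EXEC): [MAIN] PC=1: INC 5 -> ACC=5
Event 3 (INT 0): INT 0 arrives: push (MAIN, PC=2), enter IRQ0 at PC=0 (depth now 1)
Event 4 (EXEC): [IRQ0] PC=0: INC 3 -> ACC=8
Event 5 (INT 0): INT 0 arrives: push (IRQ0, PC=1), enter IRQ0 at PC=0 (depth now 2)
Event 6 (EXEC): [IRQ0] PC=0: INC 3 -> ACC=11
Event 7 (EXEC): [IRQ0] PC=1: INC 3 -> ACC=14
Event 8 (EXEC): [IRQ0] PC=2: IRET -> resume IRQ0 at PC=1 (depth now 1)
Event 9 (EXEC): [IRQ0] PC=1: INC 3 -> ACC=17
Event 10 (EXEC): [IRQ0] PC=2: IRET -> resume MAIN at PC=2 (depth now 0)
Event 11 (EXEC): [MAIN] PC=2: NOP
Event 12 (EXEC): [MAIN] PC=3: INC 2 -> ACC=19
Event 13 (EXEC): [MAIN] PC=4: DEC 2 -> ACC=17
Event 14 (EXEC): [MAIN] PC=5: HALT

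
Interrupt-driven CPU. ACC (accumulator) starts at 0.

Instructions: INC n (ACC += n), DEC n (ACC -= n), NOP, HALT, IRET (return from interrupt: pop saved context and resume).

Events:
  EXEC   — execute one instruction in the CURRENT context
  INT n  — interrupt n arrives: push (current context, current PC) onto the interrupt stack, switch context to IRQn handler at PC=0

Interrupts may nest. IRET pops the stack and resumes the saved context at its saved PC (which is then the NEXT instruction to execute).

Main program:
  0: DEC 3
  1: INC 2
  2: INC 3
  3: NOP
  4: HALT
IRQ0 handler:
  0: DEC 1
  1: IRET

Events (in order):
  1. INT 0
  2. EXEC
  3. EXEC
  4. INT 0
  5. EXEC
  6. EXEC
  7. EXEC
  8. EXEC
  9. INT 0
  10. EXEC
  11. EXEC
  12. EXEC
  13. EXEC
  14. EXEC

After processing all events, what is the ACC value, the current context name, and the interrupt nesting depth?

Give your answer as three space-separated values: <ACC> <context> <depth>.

Answer: -1 MAIN 0

Derivation:
Event 1 (INT 0): INT 0 arrives: push (MAIN, PC=0), enter IRQ0 at PC=0 (depth now 1)
Event 2 (EXEC): [IRQ0] PC=0: DEC 1 -> ACC=-1
Event 3 (EXEC): [IRQ0] PC=1: IRET -> resume MAIN at PC=0 (depth now 0)
Event 4 (INT 0): INT 0 arrives: push (MAIN, PC=0), enter IRQ0 at PC=0 (depth now 1)
Event 5 (EXEC): [IRQ0] PC=0: DEC 1 -> ACC=-2
Event 6 (EXEC): [IRQ0] PC=1: IRET -> resume MAIN at PC=0 (depth now 0)
Event 7 (EXEC): [MAIN] PC=0: DEC 3 -> ACC=-5
Event 8 (EXEC): [MAIN] PC=1: INC 2 -> ACC=-3
Event 9 (INT 0): INT 0 arrives: push (MAIN, PC=2), enter IRQ0 at PC=0 (depth now 1)
Event 10 (EXEC): [IRQ0] PC=0: DEC 1 -> ACC=-4
Event 11 (EXEC): [IRQ0] PC=1: IRET -> resume MAIN at PC=2 (depth now 0)
Event 12 (EXEC): [MAIN] PC=2: INC 3 -> ACC=-1
Event 13 (EXEC): [MAIN] PC=3: NOP
Event 14 (EXEC): [MAIN] PC=4: HALT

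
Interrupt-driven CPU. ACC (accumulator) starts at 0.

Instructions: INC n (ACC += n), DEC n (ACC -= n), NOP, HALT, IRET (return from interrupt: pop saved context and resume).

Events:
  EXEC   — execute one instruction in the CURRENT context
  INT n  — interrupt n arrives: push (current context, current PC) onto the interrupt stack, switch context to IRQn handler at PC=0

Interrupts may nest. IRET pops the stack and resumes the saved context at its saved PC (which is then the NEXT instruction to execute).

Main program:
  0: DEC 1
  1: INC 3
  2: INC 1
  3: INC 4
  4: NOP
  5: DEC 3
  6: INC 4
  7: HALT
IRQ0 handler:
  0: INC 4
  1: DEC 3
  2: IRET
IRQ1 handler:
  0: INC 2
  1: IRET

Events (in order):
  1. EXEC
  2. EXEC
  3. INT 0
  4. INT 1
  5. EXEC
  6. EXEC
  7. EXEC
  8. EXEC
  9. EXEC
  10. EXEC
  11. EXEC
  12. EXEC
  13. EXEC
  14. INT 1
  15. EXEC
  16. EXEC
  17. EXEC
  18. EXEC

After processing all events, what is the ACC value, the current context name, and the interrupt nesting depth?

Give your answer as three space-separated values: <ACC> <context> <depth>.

Answer: 13 MAIN 0

Derivation:
Event 1 (EXEC): [MAIN] PC=0: DEC 1 -> ACC=-1
Event 2 (EXEC): [MAIN] PC=1: INC 3 -> ACC=2
Event 3 (INT 0): INT 0 arrives: push (MAIN, PC=2), enter IRQ0 at PC=0 (depth now 1)
Event 4 (INT 1): INT 1 arrives: push (IRQ0, PC=0), enter IRQ1 at PC=0 (depth now 2)
Event 5 (EXEC): [IRQ1] PC=0: INC 2 -> ACC=4
Event 6 (EXEC): [IRQ1] PC=1: IRET -> resume IRQ0 at PC=0 (depth now 1)
Event 7 (EXEC): [IRQ0] PC=0: INC 4 -> ACC=8
Event 8 (EXEC): [IRQ0] PC=1: DEC 3 -> ACC=5
Event 9 (EXEC): [IRQ0] PC=2: IRET -> resume MAIN at PC=2 (depth now 0)
Event 10 (EXEC): [MAIN] PC=2: INC 1 -> ACC=6
Event 11 (EXEC): [MAIN] PC=3: INC 4 -> ACC=10
Event 12 (EXEC): [MAIN] PC=4: NOP
Event 13 (EXEC): [MAIN] PC=5: DEC 3 -> ACC=7
Event 14 (INT 1): INT 1 arrives: push (MAIN, PC=6), enter IRQ1 at PC=0 (depth now 1)
Event 15 (EXEC): [IRQ1] PC=0: INC 2 -> ACC=9
Event 16 (EXEC): [IRQ1] PC=1: IRET -> resume MAIN at PC=6 (depth now 0)
Event 17 (EXEC): [MAIN] PC=6: INC 4 -> ACC=13
Event 18 (EXEC): [MAIN] PC=7: HALT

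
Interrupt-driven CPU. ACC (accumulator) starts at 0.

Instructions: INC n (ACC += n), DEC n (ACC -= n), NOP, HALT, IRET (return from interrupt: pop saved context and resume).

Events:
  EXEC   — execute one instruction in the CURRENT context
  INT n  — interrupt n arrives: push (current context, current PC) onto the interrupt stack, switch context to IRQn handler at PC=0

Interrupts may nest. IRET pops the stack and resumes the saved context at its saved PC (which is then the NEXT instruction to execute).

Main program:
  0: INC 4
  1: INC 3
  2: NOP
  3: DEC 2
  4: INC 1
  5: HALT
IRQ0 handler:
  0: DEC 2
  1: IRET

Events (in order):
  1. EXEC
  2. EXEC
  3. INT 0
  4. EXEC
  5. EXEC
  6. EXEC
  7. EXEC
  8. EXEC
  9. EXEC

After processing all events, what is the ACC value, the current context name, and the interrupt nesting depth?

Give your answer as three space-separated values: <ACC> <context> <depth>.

Answer: 4 MAIN 0

Derivation:
Event 1 (EXEC): [MAIN] PC=0: INC 4 -> ACC=4
Event 2 (EXEC): [MAIN] PC=1: INC 3 -> ACC=7
Event 3 (INT 0): INT 0 arrives: push (MAIN, PC=2), enter IRQ0 at PC=0 (depth now 1)
Event 4 (EXEC): [IRQ0] PC=0: DEC 2 -> ACC=5
Event 5 (EXEC): [IRQ0] PC=1: IRET -> resume MAIN at PC=2 (depth now 0)
Event 6 (EXEC): [MAIN] PC=2: NOP
Event 7 (EXEC): [MAIN] PC=3: DEC 2 -> ACC=3
Event 8 (EXEC): [MAIN] PC=4: INC 1 -> ACC=4
Event 9 (EXEC): [MAIN] PC=5: HALT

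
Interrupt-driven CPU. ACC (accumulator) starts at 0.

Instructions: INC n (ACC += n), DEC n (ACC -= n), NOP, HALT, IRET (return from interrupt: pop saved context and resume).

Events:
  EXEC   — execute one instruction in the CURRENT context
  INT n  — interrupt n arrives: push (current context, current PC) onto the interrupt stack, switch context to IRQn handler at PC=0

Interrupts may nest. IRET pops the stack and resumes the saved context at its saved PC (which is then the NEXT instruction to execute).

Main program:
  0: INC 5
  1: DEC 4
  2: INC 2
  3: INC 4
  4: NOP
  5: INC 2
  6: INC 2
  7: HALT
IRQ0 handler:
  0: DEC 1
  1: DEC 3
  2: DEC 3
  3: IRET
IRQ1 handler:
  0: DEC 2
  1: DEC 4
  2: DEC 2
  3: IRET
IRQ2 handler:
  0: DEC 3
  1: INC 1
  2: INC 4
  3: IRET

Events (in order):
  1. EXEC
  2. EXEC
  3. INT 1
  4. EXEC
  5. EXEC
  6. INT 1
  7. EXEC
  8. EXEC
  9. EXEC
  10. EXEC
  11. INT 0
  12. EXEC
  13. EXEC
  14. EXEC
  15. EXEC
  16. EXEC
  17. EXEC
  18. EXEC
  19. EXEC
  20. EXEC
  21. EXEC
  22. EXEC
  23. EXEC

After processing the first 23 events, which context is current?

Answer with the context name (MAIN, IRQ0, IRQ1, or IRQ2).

Event 1 (EXEC): [MAIN] PC=0: INC 5 -> ACC=5
Event 2 (EXEC): [MAIN] PC=1: DEC 4 -> ACC=1
Event 3 (INT 1): INT 1 arrives: push (MAIN, PC=2), enter IRQ1 at PC=0 (depth now 1)
Event 4 (EXEC): [IRQ1] PC=0: DEC 2 -> ACC=-1
Event 5 (EXEC): [IRQ1] PC=1: DEC 4 -> ACC=-5
Event 6 (INT 1): INT 1 arrives: push (IRQ1, PC=2), enter IRQ1 at PC=0 (depth now 2)
Event 7 (EXEC): [IRQ1] PC=0: DEC 2 -> ACC=-7
Event 8 (EXEC): [IRQ1] PC=1: DEC 4 -> ACC=-11
Event 9 (EXEC): [IRQ1] PC=2: DEC 2 -> ACC=-13
Event 10 (EXEC): [IRQ1] PC=3: IRET -> resume IRQ1 at PC=2 (depth now 1)
Event 11 (INT 0): INT 0 arrives: push (IRQ1, PC=2), enter IRQ0 at PC=0 (depth now 2)
Event 12 (EXEC): [IRQ0] PC=0: DEC 1 -> ACC=-14
Event 13 (EXEC): [IRQ0] PC=1: DEC 3 -> ACC=-17
Event 14 (EXEC): [IRQ0] PC=2: DEC 3 -> ACC=-20
Event 15 (EXEC): [IRQ0] PC=3: IRET -> resume IRQ1 at PC=2 (depth now 1)
Event 16 (EXEC): [IRQ1] PC=2: DEC 2 -> ACC=-22
Event 17 (EXEC): [IRQ1] PC=3: IRET -> resume MAIN at PC=2 (depth now 0)
Event 18 (EXEC): [MAIN] PC=2: INC 2 -> ACC=-20
Event 19 (EXEC): [MAIN] PC=3: INC 4 -> ACC=-16
Event 20 (EXEC): [MAIN] PC=4: NOP
Event 21 (EXEC): [MAIN] PC=5: INC 2 -> ACC=-14
Event 22 (EXEC): [MAIN] PC=6: INC 2 -> ACC=-12
Event 23 (EXEC): [MAIN] PC=7: HALT

Answer: MAIN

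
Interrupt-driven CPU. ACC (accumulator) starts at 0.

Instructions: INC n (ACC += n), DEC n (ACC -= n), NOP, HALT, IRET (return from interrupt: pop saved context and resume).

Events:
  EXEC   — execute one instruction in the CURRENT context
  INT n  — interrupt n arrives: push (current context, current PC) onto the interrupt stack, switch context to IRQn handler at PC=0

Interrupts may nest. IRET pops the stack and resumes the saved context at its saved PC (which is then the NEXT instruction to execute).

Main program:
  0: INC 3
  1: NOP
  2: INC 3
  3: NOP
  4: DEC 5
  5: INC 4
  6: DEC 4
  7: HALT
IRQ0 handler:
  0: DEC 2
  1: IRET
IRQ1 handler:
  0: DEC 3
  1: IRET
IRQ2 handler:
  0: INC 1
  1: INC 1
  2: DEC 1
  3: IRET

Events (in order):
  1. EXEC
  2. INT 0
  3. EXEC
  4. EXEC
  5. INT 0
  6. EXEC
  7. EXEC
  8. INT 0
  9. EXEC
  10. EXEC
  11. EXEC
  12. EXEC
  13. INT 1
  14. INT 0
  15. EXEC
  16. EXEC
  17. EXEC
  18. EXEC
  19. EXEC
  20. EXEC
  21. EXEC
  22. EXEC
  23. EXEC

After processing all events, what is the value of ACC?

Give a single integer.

Event 1 (EXEC): [MAIN] PC=0: INC 3 -> ACC=3
Event 2 (INT 0): INT 0 arrives: push (MAIN, PC=1), enter IRQ0 at PC=0 (depth now 1)
Event 3 (EXEC): [IRQ0] PC=0: DEC 2 -> ACC=1
Event 4 (EXEC): [IRQ0] PC=1: IRET -> resume MAIN at PC=1 (depth now 0)
Event 5 (INT 0): INT 0 arrives: push (MAIN, PC=1), enter IRQ0 at PC=0 (depth now 1)
Event 6 (EXEC): [IRQ0] PC=0: DEC 2 -> ACC=-1
Event 7 (EXEC): [IRQ0] PC=1: IRET -> resume MAIN at PC=1 (depth now 0)
Event 8 (INT 0): INT 0 arrives: push (MAIN, PC=1), enter IRQ0 at PC=0 (depth now 1)
Event 9 (EXEC): [IRQ0] PC=0: DEC 2 -> ACC=-3
Event 10 (EXEC): [IRQ0] PC=1: IRET -> resume MAIN at PC=1 (depth now 0)
Event 11 (EXEC): [MAIN] PC=1: NOP
Event 12 (EXEC): [MAIN] PC=2: INC 3 -> ACC=0
Event 13 (INT 1): INT 1 arrives: push (MAIN, PC=3), enter IRQ1 at PC=0 (depth now 1)
Event 14 (INT 0): INT 0 arrives: push (IRQ1, PC=0), enter IRQ0 at PC=0 (depth now 2)
Event 15 (EXEC): [IRQ0] PC=0: DEC 2 -> ACC=-2
Event 16 (EXEC): [IRQ0] PC=1: IRET -> resume IRQ1 at PC=0 (depth now 1)
Event 17 (EXEC): [IRQ1] PC=0: DEC 3 -> ACC=-5
Event 18 (EXEC): [IRQ1] PC=1: IRET -> resume MAIN at PC=3 (depth now 0)
Event 19 (EXEC): [MAIN] PC=3: NOP
Event 20 (EXEC): [MAIN] PC=4: DEC 5 -> ACC=-10
Event 21 (EXEC): [MAIN] PC=5: INC 4 -> ACC=-6
Event 22 (EXEC): [MAIN] PC=6: DEC 4 -> ACC=-10
Event 23 (EXEC): [MAIN] PC=7: HALT

Answer: -10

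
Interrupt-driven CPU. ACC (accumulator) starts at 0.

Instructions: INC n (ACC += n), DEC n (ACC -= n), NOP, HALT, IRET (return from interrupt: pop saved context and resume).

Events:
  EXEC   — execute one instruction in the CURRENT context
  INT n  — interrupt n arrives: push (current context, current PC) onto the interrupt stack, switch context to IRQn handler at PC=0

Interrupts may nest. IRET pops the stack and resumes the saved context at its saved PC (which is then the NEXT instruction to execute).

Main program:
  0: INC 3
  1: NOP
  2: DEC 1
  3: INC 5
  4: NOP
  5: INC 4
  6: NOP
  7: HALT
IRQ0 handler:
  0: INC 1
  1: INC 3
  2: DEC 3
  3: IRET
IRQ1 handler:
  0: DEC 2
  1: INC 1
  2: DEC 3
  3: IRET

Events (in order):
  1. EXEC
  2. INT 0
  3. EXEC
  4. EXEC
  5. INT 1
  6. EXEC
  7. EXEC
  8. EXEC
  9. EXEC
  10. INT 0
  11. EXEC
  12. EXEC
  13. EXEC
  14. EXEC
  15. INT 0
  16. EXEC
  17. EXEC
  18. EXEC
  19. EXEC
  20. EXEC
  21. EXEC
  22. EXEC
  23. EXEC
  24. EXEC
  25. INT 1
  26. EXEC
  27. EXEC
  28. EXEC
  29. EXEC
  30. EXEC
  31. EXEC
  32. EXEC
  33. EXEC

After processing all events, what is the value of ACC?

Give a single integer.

Event 1 (EXEC): [MAIN] PC=0: INC 3 -> ACC=3
Event 2 (INT 0): INT 0 arrives: push (MAIN, PC=1), enter IRQ0 at PC=0 (depth now 1)
Event 3 (EXEC): [IRQ0] PC=0: INC 1 -> ACC=4
Event 4 (EXEC): [IRQ0] PC=1: INC 3 -> ACC=7
Event 5 (INT 1): INT 1 arrives: push (IRQ0, PC=2), enter IRQ1 at PC=0 (depth now 2)
Event 6 (EXEC): [IRQ1] PC=0: DEC 2 -> ACC=5
Event 7 (EXEC): [IRQ1] PC=1: INC 1 -> ACC=6
Event 8 (EXEC): [IRQ1] PC=2: DEC 3 -> ACC=3
Event 9 (EXEC): [IRQ1] PC=3: IRET -> resume IRQ0 at PC=2 (depth now 1)
Event 10 (INT 0): INT 0 arrives: push (IRQ0, PC=2), enter IRQ0 at PC=0 (depth now 2)
Event 11 (EXEC): [IRQ0] PC=0: INC 1 -> ACC=4
Event 12 (EXEC): [IRQ0] PC=1: INC 3 -> ACC=7
Event 13 (EXEC): [IRQ0] PC=2: DEC 3 -> ACC=4
Event 14 (EXEC): [IRQ0] PC=3: IRET -> resume IRQ0 at PC=2 (depth now 1)
Event 15 (INT 0): INT 0 arrives: push (IRQ0, PC=2), enter IRQ0 at PC=0 (depth now 2)
Event 16 (EXEC): [IRQ0] PC=0: INC 1 -> ACC=5
Event 17 (EXEC): [IRQ0] PC=1: INC 3 -> ACC=8
Event 18 (EXEC): [IRQ0] PC=2: DEC 3 -> ACC=5
Event 19 (EXEC): [IRQ0] PC=3: IRET -> resume IRQ0 at PC=2 (depth now 1)
Event 20 (EXEC): [IRQ0] PC=2: DEC 3 -> ACC=2
Event 21 (EXEC): [IRQ0] PC=3: IRET -> resume MAIN at PC=1 (depth now 0)
Event 22 (EXEC): [MAIN] PC=1: NOP
Event 23 (EXEC): [MAIN] PC=2: DEC 1 -> ACC=1
Event 24 (EXEC): [MAIN] PC=3: INC 5 -> ACC=6
Event 25 (INT 1): INT 1 arrives: push (MAIN, PC=4), enter IRQ1 at PC=0 (depth now 1)
Event 26 (EXEC): [IRQ1] PC=0: DEC 2 -> ACC=4
Event 27 (EXEC): [IRQ1] PC=1: INC 1 -> ACC=5
Event 28 (EXEC): [IRQ1] PC=2: DEC 3 -> ACC=2
Event 29 (EXEC): [IRQ1] PC=3: IRET -> resume MAIN at PC=4 (depth now 0)
Event 30 (EXEC): [MAIN] PC=4: NOP
Event 31 (EXEC): [MAIN] PC=5: INC 4 -> ACC=6
Event 32 (EXEC): [MAIN] PC=6: NOP
Event 33 (EXEC): [MAIN] PC=7: HALT

Answer: 6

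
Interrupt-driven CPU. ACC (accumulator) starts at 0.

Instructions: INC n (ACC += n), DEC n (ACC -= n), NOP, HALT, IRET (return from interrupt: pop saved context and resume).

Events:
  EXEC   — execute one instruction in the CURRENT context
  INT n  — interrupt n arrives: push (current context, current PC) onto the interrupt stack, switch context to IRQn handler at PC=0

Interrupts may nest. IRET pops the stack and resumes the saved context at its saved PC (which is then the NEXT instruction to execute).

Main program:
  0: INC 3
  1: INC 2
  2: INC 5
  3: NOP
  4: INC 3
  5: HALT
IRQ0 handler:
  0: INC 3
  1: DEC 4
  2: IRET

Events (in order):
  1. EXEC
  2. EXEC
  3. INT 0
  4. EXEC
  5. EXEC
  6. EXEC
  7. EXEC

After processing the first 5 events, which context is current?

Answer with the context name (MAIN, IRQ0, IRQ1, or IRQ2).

Event 1 (EXEC): [MAIN] PC=0: INC 3 -> ACC=3
Event 2 (EXEC): [MAIN] PC=1: INC 2 -> ACC=5
Event 3 (INT 0): INT 0 arrives: push (MAIN, PC=2), enter IRQ0 at PC=0 (depth now 1)
Event 4 (EXEC): [IRQ0] PC=0: INC 3 -> ACC=8
Event 5 (EXEC): [IRQ0] PC=1: DEC 4 -> ACC=4

Answer: IRQ0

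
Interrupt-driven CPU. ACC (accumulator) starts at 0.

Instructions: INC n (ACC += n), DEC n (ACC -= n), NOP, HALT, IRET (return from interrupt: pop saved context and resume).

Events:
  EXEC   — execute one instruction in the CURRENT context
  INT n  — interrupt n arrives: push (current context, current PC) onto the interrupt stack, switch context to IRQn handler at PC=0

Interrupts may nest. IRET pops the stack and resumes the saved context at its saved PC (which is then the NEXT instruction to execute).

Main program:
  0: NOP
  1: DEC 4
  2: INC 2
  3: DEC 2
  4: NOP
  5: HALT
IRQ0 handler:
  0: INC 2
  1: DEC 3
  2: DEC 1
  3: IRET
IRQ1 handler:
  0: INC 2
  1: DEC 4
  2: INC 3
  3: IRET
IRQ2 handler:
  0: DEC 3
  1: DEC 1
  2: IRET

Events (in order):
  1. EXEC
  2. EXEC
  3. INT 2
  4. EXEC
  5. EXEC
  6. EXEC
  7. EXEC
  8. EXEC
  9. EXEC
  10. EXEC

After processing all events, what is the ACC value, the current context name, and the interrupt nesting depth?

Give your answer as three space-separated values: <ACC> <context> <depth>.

Event 1 (EXEC): [MAIN] PC=0: NOP
Event 2 (EXEC): [MAIN] PC=1: DEC 4 -> ACC=-4
Event 3 (INT 2): INT 2 arrives: push (MAIN, PC=2), enter IRQ2 at PC=0 (depth now 1)
Event 4 (EXEC): [IRQ2] PC=0: DEC 3 -> ACC=-7
Event 5 (EXEC): [IRQ2] PC=1: DEC 1 -> ACC=-8
Event 6 (EXEC): [IRQ2] PC=2: IRET -> resume MAIN at PC=2 (depth now 0)
Event 7 (EXEC): [MAIN] PC=2: INC 2 -> ACC=-6
Event 8 (EXEC): [MAIN] PC=3: DEC 2 -> ACC=-8
Event 9 (EXEC): [MAIN] PC=4: NOP
Event 10 (EXEC): [MAIN] PC=5: HALT

Answer: -8 MAIN 0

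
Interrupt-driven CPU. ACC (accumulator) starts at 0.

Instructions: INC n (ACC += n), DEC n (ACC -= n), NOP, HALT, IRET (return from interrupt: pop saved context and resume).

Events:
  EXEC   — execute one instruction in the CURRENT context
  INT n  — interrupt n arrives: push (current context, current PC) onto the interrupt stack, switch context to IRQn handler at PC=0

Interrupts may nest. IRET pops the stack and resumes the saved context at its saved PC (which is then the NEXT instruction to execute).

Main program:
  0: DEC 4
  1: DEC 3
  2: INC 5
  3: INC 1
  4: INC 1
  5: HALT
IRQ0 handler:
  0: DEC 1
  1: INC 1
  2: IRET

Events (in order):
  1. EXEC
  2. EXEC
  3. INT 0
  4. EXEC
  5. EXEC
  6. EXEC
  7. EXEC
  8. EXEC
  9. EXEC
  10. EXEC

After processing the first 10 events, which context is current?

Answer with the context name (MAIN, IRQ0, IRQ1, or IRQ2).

Event 1 (EXEC): [MAIN] PC=0: DEC 4 -> ACC=-4
Event 2 (EXEC): [MAIN] PC=1: DEC 3 -> ACC=-7
Event 3 (INT 0): INT 0 arrives: push (MAIN, PC=2), enter IRQ0 at PC=0 (depth now 1)
Event 4 (EXEC): [IRQ0] PC=0: DEC 1 -> ACC=-8
Event 5 (EXEC): [IRQ0] PC=1: INC 1 -> ACC=-7
Event 6 (EXEC): [IRQ0] PC=2: IRET -> resume MAIN at PC=2 (depth now 0)
Event 7 (EXEC): [MAIN] PC=2: INC 5 -> ACC=-2
Event 8 (EXEC): [MAIN] PC=3: INC 1 -> ACC=-1
Event 9 (EXEC): [MAIN] PC=4: INC 1 -> ACC=0
Event 10 (EXEC): [MAIN] PC=5: HALT

Answer: MAIN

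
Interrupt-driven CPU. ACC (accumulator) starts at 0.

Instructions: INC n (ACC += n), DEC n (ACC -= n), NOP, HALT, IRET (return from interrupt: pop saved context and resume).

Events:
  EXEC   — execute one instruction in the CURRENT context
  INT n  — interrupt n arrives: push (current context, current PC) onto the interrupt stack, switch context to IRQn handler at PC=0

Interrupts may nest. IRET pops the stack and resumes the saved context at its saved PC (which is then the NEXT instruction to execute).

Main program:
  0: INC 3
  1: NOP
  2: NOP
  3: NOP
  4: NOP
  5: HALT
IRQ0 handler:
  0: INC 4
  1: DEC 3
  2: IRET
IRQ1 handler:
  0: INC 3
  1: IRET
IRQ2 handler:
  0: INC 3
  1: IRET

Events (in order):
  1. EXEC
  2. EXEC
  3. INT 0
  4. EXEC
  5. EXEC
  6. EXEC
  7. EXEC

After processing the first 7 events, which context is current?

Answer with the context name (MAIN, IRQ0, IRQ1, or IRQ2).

Answer: MAIN

Derivation:
Event 1 (EXEC): [MAIN] PC=0: INC 3 -> ACC=3
Event 2 (EXEC): [MAIN] PC=1: NOP
Event 3 (INT 0): INT 0 arrives: push (MAIN, PC=2), enter IRQ0 at PC=0 (depth now 1)
Event 4 (EXEC): [IRQ0] PC=0: INC 4 -> ACC=7
Event 5 (EXEC): [IRQ0] PC=1: DEC 3 -> ACC=4
Event 6 (EXEC): [IRQ0] PC=2: IRET -> resume MAIN at PC=2 (depth now 0)
Event 7 (EXEC): [MAIN] PC=2: NOP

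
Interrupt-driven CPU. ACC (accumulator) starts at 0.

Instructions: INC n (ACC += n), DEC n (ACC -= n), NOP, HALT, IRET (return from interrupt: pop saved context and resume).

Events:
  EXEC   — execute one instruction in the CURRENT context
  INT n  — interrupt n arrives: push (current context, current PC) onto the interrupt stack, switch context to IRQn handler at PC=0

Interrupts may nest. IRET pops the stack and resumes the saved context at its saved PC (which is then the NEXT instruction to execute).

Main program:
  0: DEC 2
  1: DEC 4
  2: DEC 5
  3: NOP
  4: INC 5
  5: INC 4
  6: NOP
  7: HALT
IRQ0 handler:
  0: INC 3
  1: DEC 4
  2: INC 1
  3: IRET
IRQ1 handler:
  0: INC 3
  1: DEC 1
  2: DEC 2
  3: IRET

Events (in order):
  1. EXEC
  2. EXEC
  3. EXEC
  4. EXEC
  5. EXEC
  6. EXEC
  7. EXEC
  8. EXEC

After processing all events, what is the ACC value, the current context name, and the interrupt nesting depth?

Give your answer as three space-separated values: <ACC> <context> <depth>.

Answer: -2 MAIN 0

Derivation:
Event 1 (EXEC): [MAIN] PC=0: DEC 2 -> ACC=-2
Event 2 (EXEC): [MAIN] PC=1: DEC 4 -> ACC=-6
Event 3 (EXEC): [MAIN] PC=2: DEC 5 -> ACC=-11
Event 4 (EXEC): [MAIN] PC=3: NOP
Event 5 (EXEC): [MAIN] PC=4: INC 5 -> ACC=-6
Event 6 (EXEC): [MAIN] PC=5: INC 4 -> ACC=-2
Event 7 (EXEC): [MAIN] PC=6: NOP
Event 8 (EXEC): [MAIN] PC=7: HALT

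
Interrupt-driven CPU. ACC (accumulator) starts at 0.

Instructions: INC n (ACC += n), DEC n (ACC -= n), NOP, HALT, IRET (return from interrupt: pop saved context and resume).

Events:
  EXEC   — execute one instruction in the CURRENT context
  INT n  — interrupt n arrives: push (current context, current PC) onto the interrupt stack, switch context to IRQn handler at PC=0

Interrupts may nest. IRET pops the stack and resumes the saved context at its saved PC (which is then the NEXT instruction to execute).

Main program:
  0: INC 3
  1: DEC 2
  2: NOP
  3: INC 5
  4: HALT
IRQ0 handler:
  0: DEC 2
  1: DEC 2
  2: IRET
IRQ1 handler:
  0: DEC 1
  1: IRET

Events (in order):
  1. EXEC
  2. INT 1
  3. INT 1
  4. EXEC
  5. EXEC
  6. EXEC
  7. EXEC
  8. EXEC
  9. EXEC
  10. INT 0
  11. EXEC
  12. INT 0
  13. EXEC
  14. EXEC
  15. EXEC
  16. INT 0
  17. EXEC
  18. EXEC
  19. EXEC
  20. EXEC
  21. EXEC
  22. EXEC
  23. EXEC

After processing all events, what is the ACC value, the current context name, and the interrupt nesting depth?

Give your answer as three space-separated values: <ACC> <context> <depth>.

Answer: -8 MAIN 0

Derivation:
Event 1 (EXEC): [MAIN] PC=0: INC 3 -> ACC=3
Event 2 (INT 1): INT 1 arrives: push (MAIN, PC=1), enter IRQ1 at PC=0 (depth now 1)
Event 3 (INT 1): INT 1 arrives: push (IRQ1, PC=0), enter IRQ1 at PC=0 (depth now 2)
Event 4 (EXEC): [IRQ1] PC=0: DEC 1 -> ACC=2
Event 5 (EXEC): [IRQ1] PC=1: IRET -> resume IRQ1 at PC=0 (depth now 1)
Event 6 (EXEC): [IRQ1] PC=0: DEC 1 -> ACC=1
Event 7 (EXEC): [IRQ1] PC=1: IRET -> resume MAIN at PC=1 (depth now 0)
Event 8 (EXEC): [MAIN] PC=1: DEC 2 -> ACC=-1
Event 9 (EXEC): [MAIN] PC=2: NOP
Event 10 (INT 0): INT 0 arrives: push (MAIN, PC=3), enter IRQ0 at PC=0 (depth now 1)
Event 11 (EXEC): [IRQ0] PC=0: DEC 2 -> ACC=-3
Event 12 (INT 0): INT 0 arrives: push (IRQ0, PC=1), enter IRQ0 at PC=0 (depth now 2)
Event 13 (EXEC): [IRQ0] PC=0: DEC 2 -> ACC=-5
Event 14 (EXEC): [IRQ0] PC=1: DEC 2 -> ACC=-7
Event 15 (EXEC): [IRQ0] PC=2: IRET -> resume IRQ0 at PC=1 (depth now 1)
Event 16 (INT 0): INT 0 arrives: push (IRQ0, PC=1), enter IRQ0 at PC=0 (depth now 2)
Event 17 (EXEC): [IRQ0] PC=0: DEC 2 -> ACC=-9
Event 18 (EXEC): [IRQ0] PC=1: DEC 2 -> ACC=-11
Event 19 (EXEC): [IRQ0] PC=2: IRET -> resume IRQ0 at PC=1 (depth now 1)
Event 20 (EXEC): [IRQ0] PC=1: DEC 2 -> ACC=-13
Event 21 (EXEC): [IRQ0] PC=2: IRET -> resume MAIN at PC=3 (depth now 0)
Event 22 (EXEC): [MAIN] PC=3: INC 5 -> ACC=-8
Event 23 (EXEC): [MAIN] PC=4: HALT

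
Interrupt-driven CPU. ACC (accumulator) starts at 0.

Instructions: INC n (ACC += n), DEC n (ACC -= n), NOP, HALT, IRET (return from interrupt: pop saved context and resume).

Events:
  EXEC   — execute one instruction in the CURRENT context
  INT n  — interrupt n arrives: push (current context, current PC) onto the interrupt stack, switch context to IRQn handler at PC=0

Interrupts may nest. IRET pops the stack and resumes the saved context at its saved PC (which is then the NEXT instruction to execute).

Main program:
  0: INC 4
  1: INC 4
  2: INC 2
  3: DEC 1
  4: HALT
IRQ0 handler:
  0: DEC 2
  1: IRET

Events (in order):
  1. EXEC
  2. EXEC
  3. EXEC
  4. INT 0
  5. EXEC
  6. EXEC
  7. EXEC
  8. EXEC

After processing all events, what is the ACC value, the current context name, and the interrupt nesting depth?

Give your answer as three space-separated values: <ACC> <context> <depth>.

Event 1 (EXEC): [MAIN] PC=0: INC 4 -> ACC=4
Event 2 (EXEC): [MAIN] PC=1: INC 4 -> ACC=8
Event 3 (EXEC): [MAIN] PC=2: INC 2 -> ACC=10
Event 4 (INT 0): INT 0 arrives: push (MAIN, PC=3), enter IRQ0 at PC=0 (depth now 1)
Event 5 (EXEC): [IRQ0] PC=0: DEC 2 -> ACC=8
Event 6 (EXEC): [IRQ0] PC=1: IRET -> resume MAIN at PC=3 (depth now 0)
Event 7 (EXEC): [MAIN] PC=3: DEC 1 -> ACC=7
Event 8 (EXEC): [MAIN] PC=4: HALT

Answer: 7 MAIN 0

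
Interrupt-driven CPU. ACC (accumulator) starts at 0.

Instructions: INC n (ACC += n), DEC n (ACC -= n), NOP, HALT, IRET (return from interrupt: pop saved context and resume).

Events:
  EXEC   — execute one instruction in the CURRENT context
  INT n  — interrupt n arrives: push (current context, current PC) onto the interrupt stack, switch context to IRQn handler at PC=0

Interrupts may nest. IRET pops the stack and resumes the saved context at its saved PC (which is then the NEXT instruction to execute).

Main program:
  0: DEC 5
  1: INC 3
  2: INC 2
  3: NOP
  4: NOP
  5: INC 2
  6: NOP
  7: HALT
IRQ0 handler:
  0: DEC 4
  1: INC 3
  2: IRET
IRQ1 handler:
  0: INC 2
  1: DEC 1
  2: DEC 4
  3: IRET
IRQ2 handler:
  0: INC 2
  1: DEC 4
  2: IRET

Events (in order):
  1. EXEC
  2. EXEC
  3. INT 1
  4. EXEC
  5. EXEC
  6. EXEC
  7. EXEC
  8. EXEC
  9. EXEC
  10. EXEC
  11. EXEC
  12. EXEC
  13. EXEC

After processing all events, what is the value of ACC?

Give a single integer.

Answer: -1

Derivation:
Event 1 (EXEC): [MAIN] PC=0: DEC 5 -> ACC=-5
Event 2 (EXEC): [MAIN] PC=1: INC 3 -> ACC=-2
Event 3 (INT 1): INT 1 arrives: push (MAIN, PC=2), enter IRQ1 at PC=0 (depth now 1)
Event 4 (EXEC): [IRQ1] PC=0: INC 2 -> ACC=0
Event 5 (EXEC): [IRQ1] PC=1: DEC 1 -> ACC=-1
Event 6 (EXEC): [IRQ1] PC=2: DEC 4 -> ACC=-5
Event 7 (EXEC): [IRQ1] PC=3: IRET -> resume MAIN at PC=2 (depth now 0)
Event 8 (EXEC): [MAIN] PC=2: INC 2 -> ACC=-3
Event 9 (EXEC): [MAIN] PC=3: NOP
Event 10 (EXEC): [MAIN] PC=4: NOP
Event 11 (EXEC): [MAIN] PC=5: INC 2 -> ACC=-1
Event 12 (EXEC): [MAIN] PC=6: NOP
Event 13 (EXEC): [MAIN] PC=7: HALT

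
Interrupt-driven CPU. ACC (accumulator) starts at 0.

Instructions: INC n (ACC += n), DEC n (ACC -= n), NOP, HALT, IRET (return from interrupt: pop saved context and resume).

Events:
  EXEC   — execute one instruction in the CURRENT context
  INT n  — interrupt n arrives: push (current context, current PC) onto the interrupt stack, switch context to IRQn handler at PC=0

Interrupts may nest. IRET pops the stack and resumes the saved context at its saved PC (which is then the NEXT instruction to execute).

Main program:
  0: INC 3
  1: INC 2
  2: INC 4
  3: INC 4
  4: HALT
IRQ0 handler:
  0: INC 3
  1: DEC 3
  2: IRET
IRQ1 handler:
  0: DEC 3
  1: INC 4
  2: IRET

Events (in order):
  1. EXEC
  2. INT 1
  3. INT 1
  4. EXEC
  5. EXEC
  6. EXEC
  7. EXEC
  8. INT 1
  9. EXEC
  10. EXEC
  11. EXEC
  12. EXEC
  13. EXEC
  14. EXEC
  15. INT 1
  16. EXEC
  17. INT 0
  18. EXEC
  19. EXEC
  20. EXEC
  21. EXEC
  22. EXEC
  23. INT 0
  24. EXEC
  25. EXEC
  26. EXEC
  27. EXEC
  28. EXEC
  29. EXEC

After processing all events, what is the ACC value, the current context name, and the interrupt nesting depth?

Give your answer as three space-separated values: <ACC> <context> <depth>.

Event 1 (EXEC): [MAIN] PC=0: INC 3 -> ACC=3
Event 2 (INT 1): INT 1 arrives: push (MAIN, PC=1), enter IRQ1 at PC=0 (depth now 1)
Event 3 (INT 1): INT 1 arrives: push (IRQ1, PC=0), enter IRQ1 at PC=0 (depth now 2)
Event 4 (EXEC): [IRQ1] PC=0: DEC 3 -> ACC=0
Event 5 (EXEC): [IRQ1] PC=1: INC 4 -> ACC=4
Event 6 (EXEC): [IRQ1] PC=2: IRET -> resume IRQ1 at PC=0 (depth now 1)
Event 7 (EXEC): [IRQ1] PC=0: DEC 3 -> ACC=1
Event 8 (INT 1): INT 1 arrives: push (IRQ1, PC=1), enter IRQ1 at PC=0 (depth now 2)
Event 9 (EXEC): [IRQ1] PC=0: DEC 3 -> ACC=-2
Event 10 (EXEC): [IRQ1] PC=1: INC 4 -> ACC=2
Event 11 (EXEC): [IRQ1] PC=2: IRET -> resume IRQ1 at PC=1 (depth now 1)
Event 12 (EXEC): [IRQ1] PC=1: INC 4 -> ACC=6
Event 13 (EXEC): [IRQ1] PC=2: IRET -> resume MAIN at PC=1 (depth now 0)
Event 14 (EXEC): [MAIN] PC=1: INC 2 -> ACC=8
Event 15 (INT 1): INT 1 arrives: push (MAIN, PC=2), enter IRQ1 at PC=0 (depth now 1)
Event 16 (EXEC): [IRQ1] PC=0: DEC 3 -> ACC=5
Event 17 (INT 0): INT 0 arrives: push (IRQ1, PC=1), enter IRQ0 at PC=0 (depth now 2)
Event 18 (EXEC): [IRQ0] PC=0: INC 3 -> ACC=8
Event 19 (EXEC): [IRQ0] PC=1: DEC 3 -> ACC=5
Event 20 (EXEC): [IRQ0] PC=2: IRET -> resume IRQ1 at PC=1 (depth now 1)
Event 21 (EXEC): [IRQ1] PC=1: INC 4 -> ACC=9
Event 22 (EXEC): [IRQ1] PC=2: IRET -> resume MAIN at PC=2 (depth now 0)
Event 23 (INT 0): INT 0 arrives: push (MAIN, PC=2), enter IRQ0 at PC=0 (depth now 1)
Event 24 (EXEC): [IRQ0] PC=0: INC 3 -> ACC=12
Event 25 (EXEC): [IRQ0] PC=1: DEC 3 -> ACC=9
Event 26 (EXEC): [IRQ0] PC=2: IRET -> resume MAIN at PC=2 (depth now 0)
Event 27 (EXEC): [MAIN] PC=2: INC 4 -> ACC=13
Event 28 (EXEC): [MAIN] PC=3: INC 4 -> ACC=17
Event 29 (EXEC): [MAIN] PC=4: HALT

Answer: 17 MAIN 0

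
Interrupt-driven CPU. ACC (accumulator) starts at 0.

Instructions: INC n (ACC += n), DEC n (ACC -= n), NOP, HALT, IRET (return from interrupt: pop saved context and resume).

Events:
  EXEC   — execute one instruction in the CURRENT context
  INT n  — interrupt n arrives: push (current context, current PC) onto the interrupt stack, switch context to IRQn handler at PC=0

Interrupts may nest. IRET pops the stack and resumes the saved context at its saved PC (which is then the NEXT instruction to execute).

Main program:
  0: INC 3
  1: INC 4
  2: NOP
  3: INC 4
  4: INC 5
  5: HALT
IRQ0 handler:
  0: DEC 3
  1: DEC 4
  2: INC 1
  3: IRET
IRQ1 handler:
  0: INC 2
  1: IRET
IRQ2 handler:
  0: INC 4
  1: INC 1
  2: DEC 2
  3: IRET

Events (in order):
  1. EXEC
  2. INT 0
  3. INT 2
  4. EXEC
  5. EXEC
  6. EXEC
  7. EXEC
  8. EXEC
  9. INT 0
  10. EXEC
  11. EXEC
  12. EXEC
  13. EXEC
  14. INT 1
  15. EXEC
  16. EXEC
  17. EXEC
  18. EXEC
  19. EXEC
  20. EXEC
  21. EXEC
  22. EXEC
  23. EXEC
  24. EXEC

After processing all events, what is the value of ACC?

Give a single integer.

Event 1 (EXEC): [MAIN] PC=0: INC 3 -> ACC=3
Event 2 (INT 0): INT 0 arrives: push (MAIN, PC=1), enter IRQ0 at PC=0 (depth now 1)
Event 3 (INT 2): INT 2 arrives: push (IRQ0, PC=0), enter IRQ2 at PC=0 (depth now 2)
Event 4 (EXEC): [IRQ2] PC=0: INC 4 -> ACC=7
Event 5 (EXEC): [IRQ2] PC=1: INC 1 -> ACC=8
Event 6 (EXEC): [IRQ2] PC=2: DEC 2 -> ACC=6
Event 7 (EXEC): [IRQ2] PC=3: IRET -> resume IRQ0 at PC=0 (depth now 1)
Event 8 (EXEC): [IRQ0] PC=0: DEC 3 -> ACC=3
Event 9 (INT 0): INT 0 arrives: push (IRQ0, PC=1), enter IRQ0 at PC=0 (depth now 2)
Event 10 (EXEC): [IRQ0] PC=0: DEC 3 -> ACC=0
Event 11 (EXEC): [IRQ0] PC=1: DEC 4 -> ACC=-4
Event 12 (EXEC): [IRQ0] PC=2: INC 1 -> ACC=-3
Event 13 (EXEC): [IRQ0] PC=3: IRET -> resume IRQ0 at PC=1 (depth now 1)
Event 14 (INT 1): INT 1 arrives: push (IRQ0, PC=1), enter IRQ1 at PC=0 (depth now 2)
Event 15 (EXEC): [IRQ1] PC=0: INC 2 -> ACC=-1
Event 16 (EXEC): [IRQ1] PC=1: IRET -> resume IRQ0 at PC=1 (depth now 1)
Event 17 (EXEC): [IRQ0] PC=1: DEC 4 -> ACC=-5
Event 18 (EXEC): [IRQ0] PC=2: INC 1 -> ACC=-4
Event 19 (EXEC): [IRQ0] PC=3: IRET -> resume MAIN at PC=1 (depth now 0)
Event 20 (EXEC): [MAIN] PC=1: INC 4 -> ACC=0
Event 21 (EXEC): [MAIN] PC=2: NOP
Event 22 (EXEC): [MAIN] PC=3: INC 4 -> ACC=4
Event 23 (EXEC): [MAIN] PC=4: INC 5 -> ACC=9
Event 24 (EXEC): [MAIN] PC=5: HALT

Answer: 9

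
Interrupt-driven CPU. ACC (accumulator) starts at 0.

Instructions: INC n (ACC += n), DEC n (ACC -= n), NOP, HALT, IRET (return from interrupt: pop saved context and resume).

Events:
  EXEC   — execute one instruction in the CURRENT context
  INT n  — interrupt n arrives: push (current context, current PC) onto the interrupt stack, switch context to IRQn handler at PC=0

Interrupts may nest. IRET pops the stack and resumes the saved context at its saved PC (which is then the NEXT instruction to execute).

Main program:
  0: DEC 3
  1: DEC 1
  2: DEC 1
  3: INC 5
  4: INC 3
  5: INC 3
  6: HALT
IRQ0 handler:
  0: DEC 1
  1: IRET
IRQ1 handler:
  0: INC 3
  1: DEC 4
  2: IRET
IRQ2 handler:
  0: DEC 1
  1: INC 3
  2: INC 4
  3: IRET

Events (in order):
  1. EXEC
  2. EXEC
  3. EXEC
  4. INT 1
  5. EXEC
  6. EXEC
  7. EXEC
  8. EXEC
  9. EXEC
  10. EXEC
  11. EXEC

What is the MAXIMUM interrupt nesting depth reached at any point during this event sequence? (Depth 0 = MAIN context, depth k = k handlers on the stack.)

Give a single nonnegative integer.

Event 1 (EXEC): [MAIN] PC=0: DEC 3 -> ACC=-3 [depth=0]
Event 2 (EXEC): [MAIN] PC=1: DEC 1 -> ACC=-4 [depth=0]
Event 3 (EXEC): [MAIN] PC=2: DEC 1 -> ACC=-5 [depth=0]
Event 4 (INT 1): INT 1 arrives: push (MAIN, PC=3), enter IRQ1 at PC=0 (depth now 1) [depth=1]
Event 5 (EXEC): [IRQ1] PC=0: INC 3 -> ACC=-2 [depth=1]
Event 6 (EXEC): [IRQ1] PC=1: DEC 4 -> ACC=-6 [depth=1]
Event 7 (EXEC): [IRQ1] PC=2: IRET -> resume MAIN at PC=3 (depth now 0) [depth=0]
Event 8 (EXEC): [MAIN] PC=3: INC 5 -> ACC=-1 [depth=0]
Event 9 (EXEC): [MAIN] PC=4: INC 3 -> ACC=2 [depth=0]
Event 10 (EXEC): [MAIN] PC=5: INC 3 -> ACC=5 [depth=0]
Event 11 (EXEC): [MAIN] PC=6: HALT [depth=0]
Max depth observed: 1

Answer: 1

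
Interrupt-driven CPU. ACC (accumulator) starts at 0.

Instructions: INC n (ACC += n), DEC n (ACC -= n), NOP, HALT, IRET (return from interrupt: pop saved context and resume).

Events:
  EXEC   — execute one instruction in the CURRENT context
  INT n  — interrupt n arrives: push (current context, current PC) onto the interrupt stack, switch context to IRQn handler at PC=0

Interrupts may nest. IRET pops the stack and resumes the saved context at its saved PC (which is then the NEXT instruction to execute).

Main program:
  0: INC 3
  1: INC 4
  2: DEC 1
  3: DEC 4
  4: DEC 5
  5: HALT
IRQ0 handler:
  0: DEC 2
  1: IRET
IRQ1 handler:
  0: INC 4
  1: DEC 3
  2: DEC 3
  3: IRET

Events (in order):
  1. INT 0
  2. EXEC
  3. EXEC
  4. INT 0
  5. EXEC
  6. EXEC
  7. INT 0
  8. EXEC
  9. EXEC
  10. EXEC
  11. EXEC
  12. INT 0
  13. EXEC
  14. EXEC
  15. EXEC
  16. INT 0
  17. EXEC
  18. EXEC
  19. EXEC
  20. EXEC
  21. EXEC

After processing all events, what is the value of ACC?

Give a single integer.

Answer: -13

Derivation:
Event 1 (INT 0): INT 0 arrives: push (MAIN, PC=0), enter IRQ0 at PC=0 (depth now 1)
Event 2 (EXEC): [IRQ0] PC=0: DEC 2 -> ACC=-2
Event 3 (EXEC): [IRQ0] PC=1: IRET -> resume MAIN at PC=0 (depth now 0)
Event 4 (INT 0): INT 0 arrives: push (MAIN, PC=0), enter IRQ0 at PC=0 (depth now 1)
Event 5 (EXEC): [IRQ0] PC=0: DEC 2 -> ACC=-4
Event 6 (EXEC): [IRQ0] PC=1: IRET -> resume MAIN at PC=0 (depth now 0)
Event 7 (INT 0): INT 0 arrives: push (MAIN, PC=0), enter IRQ0 at PC=0 (depth now 1)
Event 8 (EXEC): [IRQ0] PC=0: DEC 2 -> ACC=-6
Event 9 (EXEC): [IRQ0] PC=1: IRET -> resume MAIN at PC=0 (depth now 0)
Event 10 (EXEC): [MAIN] PC=0: INC 3 -> ACC=-3
Event 11 (EXEC): [MAIN] PC=1: INC 4 -> ACC=1
Event 12 (INT 0): INT 0 arrives: push (MAIN, PC=2), enter IRQ0 at PC=0 (depth now 1)
Event 13 (EXEC): [IRQ0] PC=0: DEC 2 -> ACC=-1
Event 14 (EXEC): [IRQ0] PC=1: IRET -> resume MAIN at PC=2 (depth now 0)
Event 15 (EXEC): [MAIN] PC=2: DEC 1 -> ACC=-2
Event 16 (INT 0): INT 0 arrives: push (MAIN, PC=3), enter IRQ0 at PC=0 (depth now 1)
Event 17 (EXEC): [IRQ0] PC=0: DEC 2 -> ACC=-4
Event 18 (EXEC): [IRQ0] PC=1: IRET -> resume MAIN at PC=3 (depth now 0)
Event 19 (EXEC): [MAIN] PC=3: DEC 4 -> ACC=-8
Event 20 (EXEC): [MAIN] PC=4: DEC 5 -> ACC=-13
Event 21 (EXEC): [MAIN] PC=5: HALT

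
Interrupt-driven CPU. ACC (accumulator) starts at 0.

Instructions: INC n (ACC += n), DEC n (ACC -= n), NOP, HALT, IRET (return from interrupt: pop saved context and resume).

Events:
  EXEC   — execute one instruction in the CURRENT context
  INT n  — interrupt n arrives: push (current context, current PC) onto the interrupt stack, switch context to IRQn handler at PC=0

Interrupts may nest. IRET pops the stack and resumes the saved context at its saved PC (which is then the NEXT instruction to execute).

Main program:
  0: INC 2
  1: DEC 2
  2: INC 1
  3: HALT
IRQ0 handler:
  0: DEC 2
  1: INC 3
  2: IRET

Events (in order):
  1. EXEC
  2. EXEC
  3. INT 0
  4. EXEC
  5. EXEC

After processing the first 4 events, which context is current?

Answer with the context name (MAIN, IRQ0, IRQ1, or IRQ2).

Event 1 (EXEC): [MAIN] PC=0: INC 2 -> ACC=2
Event 2 (EXEC): [MAIN] PC=1: DEC 2 -> ACC=0
Event 3 (INT 0): INT 0 arrives: push (MAIN, PC=2), enter IRQ0 at PC=0 (depth now 1)
Event 4 (EXEC): [IRQ0] PC=0: DEC 2 -> ACC=-2

Answer: IRQ0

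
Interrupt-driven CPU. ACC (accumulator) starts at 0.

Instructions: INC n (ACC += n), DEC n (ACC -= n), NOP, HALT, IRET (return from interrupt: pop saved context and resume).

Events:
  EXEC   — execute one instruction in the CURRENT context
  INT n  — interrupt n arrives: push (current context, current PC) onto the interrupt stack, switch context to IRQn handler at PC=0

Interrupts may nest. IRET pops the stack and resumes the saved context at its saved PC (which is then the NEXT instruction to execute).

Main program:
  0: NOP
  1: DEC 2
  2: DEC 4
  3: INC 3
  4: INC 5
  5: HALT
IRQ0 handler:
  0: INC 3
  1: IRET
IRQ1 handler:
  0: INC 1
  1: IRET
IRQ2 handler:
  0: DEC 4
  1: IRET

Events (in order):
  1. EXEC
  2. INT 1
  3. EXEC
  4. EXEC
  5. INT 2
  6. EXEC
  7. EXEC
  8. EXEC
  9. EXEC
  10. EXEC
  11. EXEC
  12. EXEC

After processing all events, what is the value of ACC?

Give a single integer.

Event 1 (EXEC): [MAIN] PC=0: NOP
Event 2 (INT 1): INT 1 arrives: push (MAIN, PC=1), enter IRQ1 at PC=0 (depth now 1)
Event 3 (EXEC): [IRQ1] PC=0: INC 1 -> ACC=1
Event 4 (EXEC): [IRQ1] PC=1: IRET -> resume MAIN at PC=1 (depth now 0)
Event 5 (INT 2): INT 2 arrives: push (MAIN, PC=1), enter IRQ2 at PC=0 (depth now 1)
Event 6 (EXEC): [IRQ2] PC=0: DEC 4 -> ACC=-3
Event 7 (EXEC): [IRQ2] PC=1: IRET -> resume MAIN at PC=1 (depth now 0)
Event 8 (EXEC): [MAIN] PC=1: DEC 2 -> ACC=-5
Event 9 (EXEC): [MAIN] PC=2: DEC 4 -> ACC=-9
Event 10 (EXEC): [MAIN] PC=3: INC 3 -> ACC=-6
Event 11 (EXEC): [MAIN] PC=4: INC 5 -> ACC=-1
Event 12 (EXEC): [MAIN] PC=5: HALT

Answer: -1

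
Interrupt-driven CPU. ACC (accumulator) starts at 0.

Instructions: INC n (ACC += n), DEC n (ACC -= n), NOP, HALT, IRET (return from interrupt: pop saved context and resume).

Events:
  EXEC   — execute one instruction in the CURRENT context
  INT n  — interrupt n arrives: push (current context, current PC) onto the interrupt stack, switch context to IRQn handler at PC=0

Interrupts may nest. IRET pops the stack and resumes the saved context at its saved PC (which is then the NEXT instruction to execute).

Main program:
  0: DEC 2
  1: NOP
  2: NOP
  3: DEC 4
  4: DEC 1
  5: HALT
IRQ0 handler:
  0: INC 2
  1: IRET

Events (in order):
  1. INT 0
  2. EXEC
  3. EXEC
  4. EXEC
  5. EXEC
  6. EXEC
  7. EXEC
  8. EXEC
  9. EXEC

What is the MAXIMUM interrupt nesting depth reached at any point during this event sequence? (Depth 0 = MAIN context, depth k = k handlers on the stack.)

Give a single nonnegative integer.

Answer: 1

Derivation:
Event 1 (INT 0): INT 0 arrives: push (MAIN, PC=0), enter IRQ0 at PC=0 (depth now 1) [depth=1]
Event 2 (EXEC): [IRQ0] PC=0: INC 2 -> ACC=2 [depth=1]
Event 3 (EXEC): [IRQ0] PC=1: IRET -> resume MAIN at PC=0 (depth now 0) [depth=0]
Event 4 (EXEC): [MAIN] PC=0: DEC 2 -> ACC=0 [depth=0]
Event 5 (EXEC): [MAIN] PC=1: NOP [depth=0]
Event 6 (EXEC): [MAIN] PC=2: NOP [depth=0]
Event 7 (EXEC): [MAIN] PC=3: DEC 4 -> ACC=-4 [depth=0]
Event 8 (EXEC): [MAIN] PC=4: DEC 1 -> ACC=-5 [depth=0]
Event 9 (EXEC): [MAIN] PC=5: HALT [depth=0]
Max depth observed: 1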